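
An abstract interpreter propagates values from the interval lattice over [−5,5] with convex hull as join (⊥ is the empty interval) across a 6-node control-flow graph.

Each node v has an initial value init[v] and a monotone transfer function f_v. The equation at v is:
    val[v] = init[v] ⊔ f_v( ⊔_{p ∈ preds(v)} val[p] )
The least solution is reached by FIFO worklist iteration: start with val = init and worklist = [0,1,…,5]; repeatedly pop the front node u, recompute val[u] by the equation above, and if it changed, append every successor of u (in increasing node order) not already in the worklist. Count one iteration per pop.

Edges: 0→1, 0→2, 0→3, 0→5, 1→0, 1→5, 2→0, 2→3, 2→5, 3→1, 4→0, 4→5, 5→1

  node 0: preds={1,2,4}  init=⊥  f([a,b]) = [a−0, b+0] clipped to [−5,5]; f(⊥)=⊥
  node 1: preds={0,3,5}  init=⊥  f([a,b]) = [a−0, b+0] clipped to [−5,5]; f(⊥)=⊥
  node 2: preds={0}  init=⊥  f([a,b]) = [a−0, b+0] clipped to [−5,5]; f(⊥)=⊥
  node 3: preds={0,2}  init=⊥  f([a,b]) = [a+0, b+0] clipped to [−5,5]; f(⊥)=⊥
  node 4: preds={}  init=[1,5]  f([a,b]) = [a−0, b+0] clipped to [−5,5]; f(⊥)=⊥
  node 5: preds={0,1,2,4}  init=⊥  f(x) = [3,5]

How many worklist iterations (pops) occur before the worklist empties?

Iteration log — 8 steps:
  step 1. node 0  ⊔preds=[1,5]  new=[1,5]  old=⊥  +wl: 
  step 2. node 1  ⊔preds=[1,5]  new=[1,5]  old=⊥  +wl: 0
  step 3. node 2  ⊔preds=[1,5]  new=[1,5]  old=⊥  +wl: 
  step 4. node 3  ⊔preds=[1,5]  new=[1,5]  old=⊥  +wl: 1
  step 5. node 4  ⊔preds=⊥  new=[1,5]  stable
  step 6. node 5  ⊔preds=[1,5]  new=[3,5]  old=⊥  +wl: 
  step 7. node 0  ⊔preds=[1,5]  new=[1,5]  stable
  step 8. node 1  ⊔preds=[1,5]  new=[1,5]  stable

Least fixpoint reached:
  node 0: [1,5]
  node 1: [1,5]
  node 2: [1,5]
  node 3: [1,5]
  node 4: [1,5]
  node 5: [3,5]

8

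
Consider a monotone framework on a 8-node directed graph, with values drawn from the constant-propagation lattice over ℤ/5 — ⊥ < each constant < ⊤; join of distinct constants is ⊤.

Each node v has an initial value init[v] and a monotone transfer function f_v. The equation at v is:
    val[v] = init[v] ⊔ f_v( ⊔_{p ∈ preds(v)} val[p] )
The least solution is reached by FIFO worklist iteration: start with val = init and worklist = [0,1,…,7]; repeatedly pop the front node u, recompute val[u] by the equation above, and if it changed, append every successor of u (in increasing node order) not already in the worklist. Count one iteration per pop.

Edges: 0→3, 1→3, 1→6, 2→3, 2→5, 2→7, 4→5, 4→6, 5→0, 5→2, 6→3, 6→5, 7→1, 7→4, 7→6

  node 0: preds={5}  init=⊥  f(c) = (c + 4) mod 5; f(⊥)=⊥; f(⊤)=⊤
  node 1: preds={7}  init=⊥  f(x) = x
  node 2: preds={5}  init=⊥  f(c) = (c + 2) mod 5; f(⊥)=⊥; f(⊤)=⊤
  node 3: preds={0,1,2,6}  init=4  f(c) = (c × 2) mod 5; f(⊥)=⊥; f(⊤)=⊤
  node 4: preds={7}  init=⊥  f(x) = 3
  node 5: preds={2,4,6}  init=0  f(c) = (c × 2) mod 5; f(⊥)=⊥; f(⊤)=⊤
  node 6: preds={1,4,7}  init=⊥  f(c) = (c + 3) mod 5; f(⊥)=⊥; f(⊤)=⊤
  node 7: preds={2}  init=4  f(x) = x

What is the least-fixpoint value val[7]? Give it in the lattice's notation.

⊤

Trace (17 dequeues):
  [1] u=0 | in 0 | out 4 | prev ⊥ | push {}
  [2] u=1 | in 4 | out 4 | prev ⊥ | push {}
  [3] u=2 | in 0 | out 2 | prev ⊥ | push {}
  [4] u=3 | in ⊤ | out ⊤ | prev 4 | push {}
  [5] u=4 | in 4 | out 3 | prev ⊥ | push {}
  [6] u=5 | in ⊤ | out ⊤ | prev 0 | push {0,2}
  [7] u=6 | in ⊤ | out ⊤ | prev ⊥ | push {3,5}
  [8] u=7 | in 2 | out ⊤ | prev 4 | push {1,4,6}
  [9] u=0 | in ⊤ | out ⊤ | prev 4 | push {}
  [10] u=2 | in ⊤ | out ⊤ | prev 2 | push {7}
  [11] u=3 | in ⊤ | out ⊤ | ==
  [12] u=5 | in ⊤ | out ⊤ | ==
  [13] u=1 | in ⊤ | out ⊤ | prev 4 | push {3}
  [14] u=4 | in ⊤ | out 3 | ==
  [15] u=6 | in ⊤ | out ⊤ | ==
  [16] u=7 | in ⊤ | out ⊤ | ==
  [17] u=3 | in ⊤ | out ⊤ | ==

Converged values:
  [0] ⊤
  [1] ⊤
  [2] ⊤
  [3] ⊤
  [4] 3
  [5] ⊤
  [6] ⊤
  [7] ⊤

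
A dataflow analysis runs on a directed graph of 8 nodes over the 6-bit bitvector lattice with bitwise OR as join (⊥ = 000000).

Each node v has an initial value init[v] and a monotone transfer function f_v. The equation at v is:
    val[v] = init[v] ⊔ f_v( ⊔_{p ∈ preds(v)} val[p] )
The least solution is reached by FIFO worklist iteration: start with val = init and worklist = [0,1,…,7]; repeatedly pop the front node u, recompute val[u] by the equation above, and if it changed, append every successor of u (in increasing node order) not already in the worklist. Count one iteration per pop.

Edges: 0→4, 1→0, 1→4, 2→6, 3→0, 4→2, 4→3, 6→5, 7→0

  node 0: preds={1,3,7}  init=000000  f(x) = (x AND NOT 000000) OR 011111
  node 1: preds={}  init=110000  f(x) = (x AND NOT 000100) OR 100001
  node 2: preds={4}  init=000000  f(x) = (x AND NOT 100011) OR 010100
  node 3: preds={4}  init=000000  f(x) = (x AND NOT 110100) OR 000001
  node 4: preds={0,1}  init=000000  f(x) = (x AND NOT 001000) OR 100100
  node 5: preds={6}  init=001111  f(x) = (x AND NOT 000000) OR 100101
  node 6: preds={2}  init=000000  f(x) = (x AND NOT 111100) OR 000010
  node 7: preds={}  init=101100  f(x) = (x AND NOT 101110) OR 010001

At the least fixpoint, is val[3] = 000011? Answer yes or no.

yes

Iteration log — 13 steps:
  step 1. node 0  ⊔preds=111100  new=111111  old=000000  +wl: 
  step 2. node 1  ⊔preds=000000  new=110001  old=110000  +wl: 0
  step 3. node 2  ⊔preds=000000  new=010100  old=000000  +wl: 
  step 4. node 3  ⊔preds=000000  new=000001  old=000000  +wl: 
  step 5. node 4  ⊔preds=111111  new=110111  old=000000  +wl: 2,3
  step 6. node 5  ⊔preds=000000  new=101111  old=001111  +wl: 
  step 7. node 6  ⊔preds=010100  new=000010  old=000000  +wl: 5
  step 8. node 7  ⊔preds=000000  new=111101  old=101100  +wl: 
  step 9. node 0  ⊔preds=111101  new=111111  stable
  step 10. node 2  ⊔preds=110111  new=010100  stable
  step 11. node 3  ⊔preds=110111  new=000011  old=000001  +wl: 0
  step 12. node 5  ⊔preds=000010  new=101111  stable
  step 13. node 0  ⊔preds=111111  new=111111  stable

Least fixpoint reached:
  node 0: 111111
  node 1: 110001
  node 2: 010100
  node 3: 000011
  node 4: 110111
  node 5: 101111
  node 6: 000010
  node 7: 111101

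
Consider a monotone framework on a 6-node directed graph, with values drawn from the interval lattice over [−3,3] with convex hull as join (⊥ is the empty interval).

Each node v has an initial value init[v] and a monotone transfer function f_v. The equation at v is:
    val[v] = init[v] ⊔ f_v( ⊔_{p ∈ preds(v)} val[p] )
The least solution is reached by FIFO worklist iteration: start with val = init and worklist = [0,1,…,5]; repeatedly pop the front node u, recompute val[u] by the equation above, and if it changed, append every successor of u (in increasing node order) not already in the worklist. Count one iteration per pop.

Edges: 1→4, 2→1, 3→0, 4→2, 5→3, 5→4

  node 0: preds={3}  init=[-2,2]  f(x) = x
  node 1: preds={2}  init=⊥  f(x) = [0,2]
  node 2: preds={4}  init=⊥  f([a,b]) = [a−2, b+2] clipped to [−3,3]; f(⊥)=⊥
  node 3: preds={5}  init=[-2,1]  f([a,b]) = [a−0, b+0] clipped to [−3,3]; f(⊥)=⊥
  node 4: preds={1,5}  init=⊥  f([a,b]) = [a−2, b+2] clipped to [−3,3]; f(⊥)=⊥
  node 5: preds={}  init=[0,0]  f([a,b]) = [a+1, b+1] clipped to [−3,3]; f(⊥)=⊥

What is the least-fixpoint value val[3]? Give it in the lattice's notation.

Worklist (8 pops):
  #1 pop 0: in=[-2,1] → [-2,2] (no change)
  #2 pop 1: in=⊥ → [0,2] (was ⊥); enqueue []
  #3 pop 2: in=⊥ → ⊥ (no change)
  #4 pop 3: in=[0,0] → [-2,1] (no change)
  #5 pop 4: in=[0,2] → [-2,3] (was ⊥); enqueue [2]
  #6 pop 5: in=⊥ → [0,0] (no change)
  #7 pop 2: in=[-2,3] → [-3,3] (was ⊥); enqueue [1]
  #8 pop 1: in=[-3,3] → [0,2] (no change)

Fixpoint:
  val[0] = [-2,2]
  val[1] = [0,2]
  val[2] = [-3,3]
  val[3] = [-2,1]
  val[4] = [-2,3]
  val[5] = [0,0]

[-2,1]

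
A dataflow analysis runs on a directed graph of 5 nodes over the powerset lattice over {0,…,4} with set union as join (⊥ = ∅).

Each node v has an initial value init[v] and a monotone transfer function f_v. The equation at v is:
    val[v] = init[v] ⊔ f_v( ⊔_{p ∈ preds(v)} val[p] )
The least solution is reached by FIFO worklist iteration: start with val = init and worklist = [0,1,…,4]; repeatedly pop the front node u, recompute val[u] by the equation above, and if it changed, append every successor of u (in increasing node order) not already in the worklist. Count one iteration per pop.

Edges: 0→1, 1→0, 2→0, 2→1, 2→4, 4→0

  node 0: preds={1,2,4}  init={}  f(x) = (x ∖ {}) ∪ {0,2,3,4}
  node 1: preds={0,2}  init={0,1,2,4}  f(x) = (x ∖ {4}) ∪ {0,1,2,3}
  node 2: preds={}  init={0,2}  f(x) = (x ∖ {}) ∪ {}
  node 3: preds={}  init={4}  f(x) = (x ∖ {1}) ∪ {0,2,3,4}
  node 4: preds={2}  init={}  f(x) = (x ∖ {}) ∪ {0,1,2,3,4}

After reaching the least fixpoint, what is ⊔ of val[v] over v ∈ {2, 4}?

Trace (6 dequeues):
  [1] u=0 | in {0,1,2,4} | out {0,1,2,3,4} | prev {} | push {}
  [2] u=1 | in {0,1,2,3,4} | out {0,1,2,3,4} | prev {0,1,2,4} | push {0}
  [3] u=2 | in {} | out {0,2} | ==
  [4] u=3 | in {} | out {0,2,3,4} | prev {4} | push {}
  [5] u=4 | in {0,2} | out {0,1,2,3,4} | prev {} | push {}
  [6] u=0 | in {0,1,2,3,4} | out {0,1,2,3,4} | ==

Converged values:
  [0] {0,1,2,3,4}
  [1] {0,1,2,3,4}
  [2] {0,2}
  [3] {0,2,3,4}
  [4] {0,1,2,3,4}

{0,1,2,3,4}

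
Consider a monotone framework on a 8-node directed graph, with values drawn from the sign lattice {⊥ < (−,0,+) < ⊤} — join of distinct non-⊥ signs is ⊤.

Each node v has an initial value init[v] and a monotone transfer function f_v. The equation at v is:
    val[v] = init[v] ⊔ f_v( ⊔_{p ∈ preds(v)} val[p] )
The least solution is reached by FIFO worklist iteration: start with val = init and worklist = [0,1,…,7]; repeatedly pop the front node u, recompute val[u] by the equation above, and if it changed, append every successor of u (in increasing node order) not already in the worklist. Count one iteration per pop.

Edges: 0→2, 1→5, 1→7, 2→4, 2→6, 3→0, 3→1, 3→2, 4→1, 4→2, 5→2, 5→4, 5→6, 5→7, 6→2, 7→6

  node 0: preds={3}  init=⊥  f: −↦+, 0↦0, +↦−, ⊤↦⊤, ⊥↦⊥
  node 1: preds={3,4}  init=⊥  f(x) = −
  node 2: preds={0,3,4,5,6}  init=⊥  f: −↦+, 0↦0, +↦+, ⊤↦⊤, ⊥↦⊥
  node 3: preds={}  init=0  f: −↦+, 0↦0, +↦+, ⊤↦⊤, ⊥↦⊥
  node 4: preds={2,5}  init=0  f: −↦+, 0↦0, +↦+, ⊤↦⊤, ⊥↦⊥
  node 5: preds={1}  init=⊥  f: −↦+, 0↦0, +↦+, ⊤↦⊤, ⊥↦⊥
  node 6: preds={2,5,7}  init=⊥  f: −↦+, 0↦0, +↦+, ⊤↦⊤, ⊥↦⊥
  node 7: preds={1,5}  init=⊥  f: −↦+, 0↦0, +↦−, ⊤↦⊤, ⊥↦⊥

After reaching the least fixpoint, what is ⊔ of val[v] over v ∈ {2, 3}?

⊤

Iteration log — 13 steps:
  step 1. node 0  ⊔preds=0  new=0  old=⊥  +wl: 
  step 2. node 1  ⊔preds=0  new=−  old=⊥  +wl: 
  step 3. node 2  ⊔preds=0  new=0  old=⊥  +wl: 
  step 4. node 3  ⊔preds=⊥  new=0  stable
  step 5. node 4  ⊔preds=0  new=0  stable
  step 6. node 5  ⊔preds=−  new=+  old=⊥  +wl: 2,4
  step 7. node 6  ⊔preds=⊤  new=⊤  old=⊥  +wl: 
  step 8. node 7  ⊔preds=⊤  new=⊤  old=⊥  +wl: 6
  step 9. node 2  ⊔preds=⊤  new=⊤  old=0  +wl: 
  step 10. node 4  ⊔preds=⊤  new=⊤  old=0  +wl: 1,2
  step 11. node 6  ⊔preds=⊤  new=⊤  stable
  step 12. node 1  ⊔preds=⊤  new=−  stable
  step 13. node 2  ⊔preds=⊤  new=⊤  stable

Least fixpoint reached:
  node 0: 0
  node 1: −
  node 2: ⊤
  node 3: 0
  node 4: ⊤
  node 5: +
  node 6: ⊤
  node 7: ⊤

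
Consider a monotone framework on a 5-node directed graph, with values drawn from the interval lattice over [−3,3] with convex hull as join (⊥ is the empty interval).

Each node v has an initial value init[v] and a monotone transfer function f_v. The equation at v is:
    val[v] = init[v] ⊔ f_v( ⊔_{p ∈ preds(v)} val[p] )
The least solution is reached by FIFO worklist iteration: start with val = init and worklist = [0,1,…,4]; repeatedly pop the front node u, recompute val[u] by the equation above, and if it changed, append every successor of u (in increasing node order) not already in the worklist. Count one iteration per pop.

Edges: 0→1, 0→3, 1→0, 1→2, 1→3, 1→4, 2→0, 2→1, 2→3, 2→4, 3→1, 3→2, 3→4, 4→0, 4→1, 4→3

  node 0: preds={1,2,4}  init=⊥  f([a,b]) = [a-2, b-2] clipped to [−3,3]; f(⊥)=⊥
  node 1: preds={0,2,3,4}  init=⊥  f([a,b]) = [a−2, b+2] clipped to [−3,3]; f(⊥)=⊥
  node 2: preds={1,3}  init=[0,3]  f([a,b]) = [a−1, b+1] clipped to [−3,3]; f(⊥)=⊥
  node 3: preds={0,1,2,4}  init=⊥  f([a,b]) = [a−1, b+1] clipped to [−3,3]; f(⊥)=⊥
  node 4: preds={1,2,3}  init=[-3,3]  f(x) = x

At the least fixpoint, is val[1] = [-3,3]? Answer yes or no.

Worklist (8 pops):
  #1 pop 0: in=[-3,3] → [-3,1] (was ⊥); enqueue []
  #2 pop 1: in=[-3,3] → [-3,3] (was ⊥); enqueue [0]
  #3 pop 2: in=[-3,3] → [-3,3] (was [0,3]); enqueue [1]
  #4 pop 3: in=[-3,3] → [-3,3] (was ⊥); enqueue [2]
  #5 pop 4: in=[-3,3] → [-3,3] (no change)
  #6 pop 0: in=[-3,3] → [-3,1] (no change)
  #7 pop 1: in=[-3,3] → [-3,3] (no change)
  #8 pop 2: in=[-3,3] → [-3,3] (no change)

Fixpoint:
  val[0] = [-3,1]
  val[1] = [-3,3]
  val[2] = [-3,3]
  val[3] = [-3,3]
  val[4] = [-3,3]

yes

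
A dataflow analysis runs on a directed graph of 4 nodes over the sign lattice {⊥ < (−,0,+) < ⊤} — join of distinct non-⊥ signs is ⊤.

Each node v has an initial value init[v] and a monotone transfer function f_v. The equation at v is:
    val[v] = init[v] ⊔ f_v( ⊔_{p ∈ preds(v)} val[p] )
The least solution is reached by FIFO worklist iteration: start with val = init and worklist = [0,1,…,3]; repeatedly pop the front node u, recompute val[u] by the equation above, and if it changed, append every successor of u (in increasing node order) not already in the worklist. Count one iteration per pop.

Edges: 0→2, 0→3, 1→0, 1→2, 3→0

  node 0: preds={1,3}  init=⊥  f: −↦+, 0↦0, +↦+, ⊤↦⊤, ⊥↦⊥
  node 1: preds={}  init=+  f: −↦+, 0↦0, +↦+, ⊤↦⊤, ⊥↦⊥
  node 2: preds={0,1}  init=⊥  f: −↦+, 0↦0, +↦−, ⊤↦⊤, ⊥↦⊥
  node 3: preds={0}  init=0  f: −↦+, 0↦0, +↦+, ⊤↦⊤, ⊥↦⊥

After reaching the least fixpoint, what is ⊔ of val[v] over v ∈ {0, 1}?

⊤

Worklist (5 pops):
  #1 pop 0: in=⊤ → ⊤ (was ⊥); enqueue []
  #2 pop 1: in=⊥ → + (no change)
  #3 pop 2: in=⊤ → ⊤ (was ⊥); enqueue []
  #4 pop 3: in=⊤ → ⊤ (was 0); enqueue [0]
  #5 pop 0: in=⊤ → ⊤ (no change)

Fixpoint:
  val[0] = ⊤
  val[1] = +
  val[2] = ⊤
  val[3] = ⊤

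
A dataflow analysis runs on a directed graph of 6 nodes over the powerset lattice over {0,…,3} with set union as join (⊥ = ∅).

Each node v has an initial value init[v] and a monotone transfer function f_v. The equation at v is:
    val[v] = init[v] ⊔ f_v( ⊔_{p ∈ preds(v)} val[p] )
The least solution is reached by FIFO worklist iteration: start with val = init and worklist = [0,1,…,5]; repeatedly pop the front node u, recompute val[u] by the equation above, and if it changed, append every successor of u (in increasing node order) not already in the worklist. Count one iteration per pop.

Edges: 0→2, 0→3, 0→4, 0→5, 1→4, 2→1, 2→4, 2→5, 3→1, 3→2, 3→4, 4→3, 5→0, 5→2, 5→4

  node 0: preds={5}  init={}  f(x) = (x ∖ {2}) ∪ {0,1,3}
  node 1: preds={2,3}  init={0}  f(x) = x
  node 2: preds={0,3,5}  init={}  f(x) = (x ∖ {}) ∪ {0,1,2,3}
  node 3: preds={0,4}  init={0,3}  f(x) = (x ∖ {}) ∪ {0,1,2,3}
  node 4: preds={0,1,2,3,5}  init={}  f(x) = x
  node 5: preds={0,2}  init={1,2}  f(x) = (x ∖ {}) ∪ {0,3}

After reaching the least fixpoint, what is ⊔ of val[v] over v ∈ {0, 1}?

Worklist (11 pops):
  #1 pop 0: in={1,2} → {0,1,3} (was {}); enqueue []
  #2 pop 1: in={0,3} → {0,3} (was {0}); enqueue []
  #3 pop 2: in={0,1,2,3} → {0,1,2,3} (was {}); enqueue [1]
  #4 pop 3: in={0,1,3} → {0,1,2,3} (was {0,3}); enqueue [2]
  #5 pop 4: in={0,1,2,3} → {0,1,2,3} (was {}); enqueue [3]
  #6 pop 5: in={0,1,2,3} → {0,1,2,3} (was {1,2}); enqueue [0,4]
  #7 pop 1: in={0,1,2,3} → {0,1,2,3} (was {0,3}); enqueue []
  #8 pop 2: in={0,1,2,3} → {0,1,2,3} (no change)
  #9 pop 3: in={0,1,2,3} → {0,1,2,3} (no change)
  #10 pop 0: in={0,1,2,3} → {0,1,3} (no change)
  #11 pop 4: in={0,1,2,3} → {0,1,2,3} (no change)

Fixpoint:
  val[0] = {0,1,3}
  val[1] = {0,1,2,3}
  val[2] = {0,1,2,3}
  val[3] = {0,1,2,3}
  val[4] = {0,1,2,3}
  val[5] = {0,1,2,3}

{0,1,2,3}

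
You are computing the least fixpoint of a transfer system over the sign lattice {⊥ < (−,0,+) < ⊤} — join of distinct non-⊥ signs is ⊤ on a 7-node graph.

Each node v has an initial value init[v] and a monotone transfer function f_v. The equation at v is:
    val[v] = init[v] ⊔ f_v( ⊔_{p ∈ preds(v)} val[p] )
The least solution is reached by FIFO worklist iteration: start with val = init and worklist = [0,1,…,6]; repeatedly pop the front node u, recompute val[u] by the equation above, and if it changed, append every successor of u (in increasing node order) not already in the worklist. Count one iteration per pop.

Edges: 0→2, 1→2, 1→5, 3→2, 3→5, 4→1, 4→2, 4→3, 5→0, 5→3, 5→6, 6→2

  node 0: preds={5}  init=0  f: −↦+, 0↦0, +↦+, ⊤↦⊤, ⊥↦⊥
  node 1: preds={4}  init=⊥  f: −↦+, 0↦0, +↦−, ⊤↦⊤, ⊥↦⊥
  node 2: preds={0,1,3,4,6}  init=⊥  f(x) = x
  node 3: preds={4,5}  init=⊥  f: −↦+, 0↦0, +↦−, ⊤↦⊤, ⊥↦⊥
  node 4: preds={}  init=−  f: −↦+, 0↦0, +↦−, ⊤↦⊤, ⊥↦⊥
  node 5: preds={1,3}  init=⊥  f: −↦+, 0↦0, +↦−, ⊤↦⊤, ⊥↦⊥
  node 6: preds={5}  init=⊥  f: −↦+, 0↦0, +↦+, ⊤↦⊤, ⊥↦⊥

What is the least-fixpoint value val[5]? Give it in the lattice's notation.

Trace (11 dequeues):
  [1] u=0 | in ⊥ | out 0 | ==
  [2] u=1 | in − | out + | prev ⊥ | push {}
  [3] u=2 | in ⊤ | out ⊤ | prev ⊥ | push {}
  [4] u=3 | in − | out + | prev ⊥ | push {2}
  [5] u=4 | in ⊥ | out − | ==
  [6] u=5 | in + | out − | prev ⊥ | push {0,3}
  [7] u=6 | in − | out + | prev ⊥ | push {}
  [8] u=2 | in ⊤ | out ⊤ | ==
  [9] u=0 | in − | out ⊤ | prev 0 | push {2}
  [10] u=3 | in − | out + | ==
  [11] u=2 | in ⊤ | out ⊤ | ==

Converged values:
  [0] ⊤
  [1] +
  [2] ⊤
  [3] +
  [4] −
  [5] −
  [6] +

−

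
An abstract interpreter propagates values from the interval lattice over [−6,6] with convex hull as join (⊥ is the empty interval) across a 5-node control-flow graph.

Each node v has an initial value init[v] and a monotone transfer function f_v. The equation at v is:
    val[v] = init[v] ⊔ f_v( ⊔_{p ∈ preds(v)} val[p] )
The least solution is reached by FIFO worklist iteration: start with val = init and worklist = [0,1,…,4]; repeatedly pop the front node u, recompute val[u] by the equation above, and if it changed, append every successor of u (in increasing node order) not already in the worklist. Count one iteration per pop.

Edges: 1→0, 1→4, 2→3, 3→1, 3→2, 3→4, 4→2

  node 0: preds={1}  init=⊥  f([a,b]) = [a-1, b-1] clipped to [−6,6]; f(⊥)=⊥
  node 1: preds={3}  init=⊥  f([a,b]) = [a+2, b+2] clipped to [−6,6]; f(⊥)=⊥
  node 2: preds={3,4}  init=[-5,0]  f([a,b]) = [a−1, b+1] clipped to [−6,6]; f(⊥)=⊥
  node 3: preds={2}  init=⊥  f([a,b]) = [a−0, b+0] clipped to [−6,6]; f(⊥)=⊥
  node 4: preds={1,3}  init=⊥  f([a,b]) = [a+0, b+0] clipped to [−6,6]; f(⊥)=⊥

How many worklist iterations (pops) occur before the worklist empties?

28

Trace (28 dequeues):
  [1] u=0 | in ⊥ | out ⊥ | ==
  [2] u=1 | in ⊥ | out ⊥ | ==
  [3] u=2 | in ⊥ | out [-5,0] | ==
  [4] u=3 | in [-5,0] | out [-5,0] | prev ⊥ | push {1,2}
  [5] u=4 | in [-5,0] | out [-5,0] | prev ⊥ | push {}
  [6] u=1 | in [-5,0] | out [-3,2] | prev ⊥ | push {0,4}
  [7] u=2 | in [-5,0] | out [-6,1] | prev [-5,0] | push {3}
  [8] u=0 | in [-3,2] | out [-4,1] | prev ⊥ | push {}
  [9] u=4 | in [-5,2] | out [-5,2] | prev [-5,0] | push {2}
  [10] u=3 | in [-6,1] | out [-6,1] | prev [-5,0] | push {1,4}
  [11] u=2 | in [-6,2] | out [-6,3] | prev [-6,1] | push {3}
  [12] u=1 | in [-6,1] | out [-4,3] | prev [-3,2] | push {0}
  [13] u=4 | in [-6,3] | out [-6,3] | prev [-5,2] | push {2}
  [14] u=3 | in [-6,3] | out [-6,3] | prev [-6,1] | push {1,4}
  [15] u=0 | in [-4,3] | out [-5,2] | prev [-4,1] | push {}
  [16] u=2 | in [-6,3] | out [-6,4] | prev [-6,3] | push {3}
  [17] u=1 | in [-6,3] | out [-4,5] | prev [-4,3] | push {0}
  [18] u=4 | in [-6,5] | out [-6,5] | prev [-6,3] | push {2}
  [19] u=3 | in [-6,4] | out [-6,4] | prev [-6,3] | push {1,4}
  [20] u=0 | in [-4,5] | out [-5,4] | prev [-5,2] | push {}
  [21] u=2 | in [-6,5] | out [-6,6] | prev [-6,4] | push {3}
  [22] u=1 | in [-6,4] | out [-4,6] | prev [-4,5] | push {0}
  [23] u=4 | in [-6,6] | out [-6,6] | prev [-6,5] | push {2}
  [24] u=3 | in [-6,6] | out [-6,6] | prev [-6,4] | push {1,4}
  [25] u=0 | in [-4,6] | out [-5,5] | prev [-5,4] | push {}
  [26] u=2 | in [-6,6] | out [-6,6] | ==
  [27] u=1 | in [-6,6] | out [-4,6] | ==
  [28] u=4 | in [-6,6] | out [-6,6] | ==

Converged values:
  [0] [-5,5]
  [1] [-4,6]
  [2] [-6,6]
  [3] [-6,6]
  [4] [-6,6]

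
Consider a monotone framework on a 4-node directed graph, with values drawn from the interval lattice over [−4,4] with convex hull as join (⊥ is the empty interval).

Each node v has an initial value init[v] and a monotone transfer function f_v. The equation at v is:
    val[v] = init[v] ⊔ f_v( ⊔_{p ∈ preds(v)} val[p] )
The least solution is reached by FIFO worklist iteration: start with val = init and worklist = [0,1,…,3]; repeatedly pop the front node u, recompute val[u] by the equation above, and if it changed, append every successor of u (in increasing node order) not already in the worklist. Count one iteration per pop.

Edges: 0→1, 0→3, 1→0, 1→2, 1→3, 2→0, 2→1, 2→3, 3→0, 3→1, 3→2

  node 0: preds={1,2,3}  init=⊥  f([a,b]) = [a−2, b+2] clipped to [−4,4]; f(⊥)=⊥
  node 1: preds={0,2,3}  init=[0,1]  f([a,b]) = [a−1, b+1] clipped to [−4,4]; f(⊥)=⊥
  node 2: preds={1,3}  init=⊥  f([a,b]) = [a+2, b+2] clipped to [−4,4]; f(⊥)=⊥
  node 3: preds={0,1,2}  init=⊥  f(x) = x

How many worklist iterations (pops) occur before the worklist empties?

Worklist (11 pops):
  #1 pop 0: in=[0,1] → [-2,3] (was ⊥); enqueue []
  #2 pop 1: in=[-2,3] → [-3,4] (was [0,1]); enqueue [0]
  #3 pop 2: in=[-3,4] → [-1,4] (was ⊥); enqueue [1]
  #4 pop 3: in=[-3,4] → [-3,4] (was ⊥); enqueue [2]
  #5 pop 0: in=[-3,4] → [-4,4] (was [-2,3]); enqueue [3]
  #6 pop 1: in=[-4,4] → [-4,4] (was [-3,4]); enqueue [0]
  #7 pop 2: in=[-4,4] → [-2,4] (was [-1,4]); enqueue [1]
  #8 pop 3: in=[-4,4] → [-4,4] (was [-3,4]); enqueue [2]
  #9 pop 0: in=[-4,4] → [-4,4] (no change)
  #10 pop 1: in=[-4,4] → [-4,4] (no change)
  #11 pop 2: in=[-4,4] → [-2,4] (no change)

Fixpoint:
  val[0] = [-4,4]
  val[1] = [-4,4]
  val[2] = [-2,4]
  val[3] = [-4,4]

11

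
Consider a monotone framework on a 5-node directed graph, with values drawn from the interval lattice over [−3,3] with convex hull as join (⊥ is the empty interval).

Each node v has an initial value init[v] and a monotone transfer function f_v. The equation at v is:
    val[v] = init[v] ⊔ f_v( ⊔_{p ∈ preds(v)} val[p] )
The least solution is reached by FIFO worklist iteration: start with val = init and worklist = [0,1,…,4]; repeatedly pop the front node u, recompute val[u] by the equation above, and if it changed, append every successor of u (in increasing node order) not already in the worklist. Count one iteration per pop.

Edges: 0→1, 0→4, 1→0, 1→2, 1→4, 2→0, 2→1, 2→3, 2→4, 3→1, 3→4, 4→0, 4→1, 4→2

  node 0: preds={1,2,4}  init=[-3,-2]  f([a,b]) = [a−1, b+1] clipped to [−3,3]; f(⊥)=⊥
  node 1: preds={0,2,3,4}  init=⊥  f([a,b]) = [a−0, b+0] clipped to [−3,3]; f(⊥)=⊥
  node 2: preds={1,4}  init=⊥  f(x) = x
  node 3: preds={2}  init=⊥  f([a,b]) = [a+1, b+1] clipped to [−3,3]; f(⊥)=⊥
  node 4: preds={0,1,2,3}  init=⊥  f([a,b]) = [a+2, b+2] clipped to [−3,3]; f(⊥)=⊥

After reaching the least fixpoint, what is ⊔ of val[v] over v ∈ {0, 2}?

Worklist (17 pops):
  #1 pop 0: in=⊥ → [-3,-2] (no change)
  #2 pop 1: in=[-3,-2] → [-3,-2] (was ⊥); enqueue [0]
  #3 pop 2: in=[-3,-2] → [-3,-2] (was ⊥); enqueue [1]
  #4 pop 3: in=[-3,-2] → [-2,-1] (was ⊥); enqueue []
  #5 pop 4: in=[-3,-1] → [-1,1] (was ⊥); enqueue [2]
  #6 pop 0: in=[-3,1] → [-3,2] (was [-3,-2]); enqueue [4]
  #7 pop 1: in=[-3,2] → [-3,2] (was [-3,-2]); enqueue [0]
  #8 pop 2: in=[-3,2] → [-3,2] (was [-3,-2]); enqueue [1,3]
  #9 pop 4: in=[-3,2] → [-1,3] (was [-1,1]); enqueue [2]
  #10 pop 0: in=[-3,3] → [-3,3] (was [-3,2]); enqueue [4]
  #11 pop 1: in=[-3,3] → [-3,3] (was [-3,2]); enqueue [0]
  #12 pop 3: in=[-3,2] → [-2,3] (was [-2,-1]); enqueue [1]
  #13 pop 2: in=[-3,3] → [-3,3] (was [-3,2]); enqueue [3]
  #14 pop 4: in=[-3,3] → [-1,3] (no change)
  #15 pop 0: in=[-3,3] → [-3,3] (no change)
  #16 pop 1: in=[-3,3] → [-3,3] (no change)
  #17 pop 3: in=[-3,3] → [-2,3] (no change)

Fixpoint:
  val[0] = [-3,3]
  val[1] = [-3,3]
  val[2] = [-3,3]
  val[3] = [-2,3]
  val[4] = [-1,3]

[-3,3]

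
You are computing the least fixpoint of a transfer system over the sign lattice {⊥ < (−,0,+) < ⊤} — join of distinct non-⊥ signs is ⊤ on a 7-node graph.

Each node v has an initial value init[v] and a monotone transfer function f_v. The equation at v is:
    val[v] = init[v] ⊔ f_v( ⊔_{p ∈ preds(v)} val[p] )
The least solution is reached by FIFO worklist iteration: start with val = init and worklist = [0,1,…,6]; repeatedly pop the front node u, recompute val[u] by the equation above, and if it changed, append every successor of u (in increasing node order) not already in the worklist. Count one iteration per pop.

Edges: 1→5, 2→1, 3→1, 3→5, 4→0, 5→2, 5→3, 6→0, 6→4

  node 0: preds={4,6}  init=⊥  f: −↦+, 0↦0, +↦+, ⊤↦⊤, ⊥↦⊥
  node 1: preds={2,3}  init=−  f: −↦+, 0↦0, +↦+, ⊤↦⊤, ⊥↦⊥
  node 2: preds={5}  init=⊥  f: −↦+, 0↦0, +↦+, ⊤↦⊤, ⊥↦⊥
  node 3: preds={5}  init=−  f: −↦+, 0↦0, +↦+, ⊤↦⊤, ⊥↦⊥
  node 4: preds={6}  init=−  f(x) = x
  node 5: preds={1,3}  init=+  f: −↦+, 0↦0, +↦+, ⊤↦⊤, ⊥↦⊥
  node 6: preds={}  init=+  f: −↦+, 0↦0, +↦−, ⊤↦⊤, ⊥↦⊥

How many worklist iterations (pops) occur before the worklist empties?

12

Worklist (12 pops):
  #1 pop 0: in=⊤ → ⊤ (was ⊥); enqueue []
  #2 pop 1: in=− → ⊤ (was −); enqueue []
  #3 pop 2: in=+ → + (was ⊥); enqueue [1]
  #4 pop 3: in=+ → ⊤ (was −); enqueue []
  #5 pop 4: in=+ → ⊤ (was −); enqueue [0]
  #6 pop 5: in=⊤ → ⊤ (was +); enqueue [2,3]
  #7 pop 6: in=⊥ → + (no change)
  #8 pop 1: in=⊤ → ⊤ (no change)
  #9 pop 0: in=⊤ → ⊤ (no change)
  #10 pop 2: in=⊤ → ⊤ (was +); enqueue [1]
  #11 pop 3: in=⊤ → ⊤ (no change)
  #12 pop 1: in=⊤ → ⊤ (no change)

Fixpoint:
  val[0] = ⊤
  val[1] = ⊤
  val[2] = ⊤
  val[3] = ⊤
  val[4] = ⊤
  val[5] = ⊤
  val[6] = +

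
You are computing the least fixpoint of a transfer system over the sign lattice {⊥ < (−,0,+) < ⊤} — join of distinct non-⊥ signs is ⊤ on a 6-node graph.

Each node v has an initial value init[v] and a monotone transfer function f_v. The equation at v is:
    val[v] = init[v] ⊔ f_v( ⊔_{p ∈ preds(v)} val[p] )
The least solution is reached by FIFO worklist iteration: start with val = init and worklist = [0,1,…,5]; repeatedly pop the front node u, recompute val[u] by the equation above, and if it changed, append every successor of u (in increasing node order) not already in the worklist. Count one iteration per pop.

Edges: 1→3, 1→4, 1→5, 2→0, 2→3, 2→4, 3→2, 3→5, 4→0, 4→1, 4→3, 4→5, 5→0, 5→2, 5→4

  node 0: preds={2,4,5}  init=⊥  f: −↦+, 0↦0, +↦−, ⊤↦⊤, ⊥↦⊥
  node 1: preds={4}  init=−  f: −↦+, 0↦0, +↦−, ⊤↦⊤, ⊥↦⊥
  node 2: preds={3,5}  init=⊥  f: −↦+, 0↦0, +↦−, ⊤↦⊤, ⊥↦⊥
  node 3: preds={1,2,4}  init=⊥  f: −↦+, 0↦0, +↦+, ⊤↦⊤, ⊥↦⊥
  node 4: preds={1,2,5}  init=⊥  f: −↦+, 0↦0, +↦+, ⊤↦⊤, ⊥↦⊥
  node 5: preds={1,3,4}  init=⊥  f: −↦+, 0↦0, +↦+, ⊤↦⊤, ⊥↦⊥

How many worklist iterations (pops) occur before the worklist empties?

Worklist (18 pops):
  #1 pop 0: in=⊥ → ⊥ (no change)
  #2 pop 1: in=⊥ → − (no change)
  #3 pop 2: in=⊥ → ⊥ (no change)
  #4 pop 3: in=− → + (was ⊥); enqueue [2]
  #5 pop 4: in=− → + (was ⊥); enqueue [0,1,3]
  #6 pop 5: in=⊤ → ⊤ (was ⊥); enqueue [4]
  #7 pop 2: in=⊤ → ⊤ (was ⊥); enqueue []
  #8 pop 0: in=⊤ → ⊤ (was ⊥); enqueue []
  #9 pop 1: in=+ → − (no change)
  #10 pop 3: in=⊤ → ⊤ (was +); enqueue [2,5]
  #11 pop 4: in=⊤ → ⊤ (was +); enqueue [0,1,3]
  #12 pop 2: in=⊤ → ⊤ (no change)
  #13 pop 5: in=⊤ → ⊤ (no change)
  #14 pop 0: in=⊤ → ⊤ (no change)
  #15 pop 1: in=⊤ → ⊤ (was −); enqueue [4,5]
  #16 pop 3: in=⊤ → ⊤ (no change)
  #17 pop 4: in=⊤ → ⊤ (no change)
  #18 pop 5: in=⊤ → ⊤ (no change)

Fixpoint:
  val[0] = ⊤
  val[1] = ⊤
  val[2] = ⊤
  val[3] = ⊤
  val[4] = ⊤
  val[5] = ⊤

18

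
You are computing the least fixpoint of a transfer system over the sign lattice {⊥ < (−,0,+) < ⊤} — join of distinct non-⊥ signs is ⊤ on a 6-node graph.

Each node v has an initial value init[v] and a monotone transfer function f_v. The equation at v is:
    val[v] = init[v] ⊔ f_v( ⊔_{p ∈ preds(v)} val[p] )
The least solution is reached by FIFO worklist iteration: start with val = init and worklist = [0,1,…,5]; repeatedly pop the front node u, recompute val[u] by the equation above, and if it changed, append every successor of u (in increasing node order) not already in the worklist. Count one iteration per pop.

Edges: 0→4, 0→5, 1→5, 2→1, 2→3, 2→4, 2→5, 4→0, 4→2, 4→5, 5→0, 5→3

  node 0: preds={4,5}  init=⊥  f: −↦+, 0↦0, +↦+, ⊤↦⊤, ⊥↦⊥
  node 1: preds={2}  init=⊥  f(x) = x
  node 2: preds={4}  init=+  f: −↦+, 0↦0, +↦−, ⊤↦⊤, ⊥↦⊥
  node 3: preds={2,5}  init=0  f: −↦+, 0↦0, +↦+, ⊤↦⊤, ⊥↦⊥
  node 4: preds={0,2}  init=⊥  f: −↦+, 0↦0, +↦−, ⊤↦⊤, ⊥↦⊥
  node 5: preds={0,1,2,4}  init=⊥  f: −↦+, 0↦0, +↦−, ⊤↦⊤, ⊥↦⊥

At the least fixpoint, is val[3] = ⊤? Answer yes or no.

yes

Worklist (17 pops):
  #1 pop 0: in=⊥ → ⊥ (no change)
  #2 pop 1: in=+ → + (was ⊥); enqueue []
  #3 pop 2: in=⊥ → + (no change)
  #4 pop 3: in=+ → ⊤ (was 0); enqueue []
  #5 pop 4: in=+ → − (was ⊥); enqueue [0,2]
  #6 pop 5: in=⊤ → ⊤ (was ⊥); enqueue [3]
  #7 pop 0: in=⊤ → ⊤ (was ⊥); enqueue [4,5]
  #8 pop 2: in=− → + (no change)
  #9 pop 3: in=⊤ → ⊤ (no change)
  #10 pop 4: in=⊤ → ⊤ (was −); enqueue [0,2]
  #11 pop 5: in=⊤ → ⊤ (no change)
  #12 pop 0: in=⊤ → ⊤ (no change)
  #13 pop 2: in=⊤ → ⊤ (was +); enqueue [1,3,4,5]
  #14 pop 1: in=⊤ → ⊤ (was +); enqueue []
  #15 pop 3: in=⊤ → ⊤ (no change)
  #16 pop 4: in=⊤ → ⊤ (no change)
  #17 pop 5: in=⊤ → ⊤ (no change)

Fixpoint:
  val[0] = ⊤
  val[1] = ⊤
  val[2] = ⊤
  val[3] = ⊤
  val[4] = ⊤
  val[5] = ⊤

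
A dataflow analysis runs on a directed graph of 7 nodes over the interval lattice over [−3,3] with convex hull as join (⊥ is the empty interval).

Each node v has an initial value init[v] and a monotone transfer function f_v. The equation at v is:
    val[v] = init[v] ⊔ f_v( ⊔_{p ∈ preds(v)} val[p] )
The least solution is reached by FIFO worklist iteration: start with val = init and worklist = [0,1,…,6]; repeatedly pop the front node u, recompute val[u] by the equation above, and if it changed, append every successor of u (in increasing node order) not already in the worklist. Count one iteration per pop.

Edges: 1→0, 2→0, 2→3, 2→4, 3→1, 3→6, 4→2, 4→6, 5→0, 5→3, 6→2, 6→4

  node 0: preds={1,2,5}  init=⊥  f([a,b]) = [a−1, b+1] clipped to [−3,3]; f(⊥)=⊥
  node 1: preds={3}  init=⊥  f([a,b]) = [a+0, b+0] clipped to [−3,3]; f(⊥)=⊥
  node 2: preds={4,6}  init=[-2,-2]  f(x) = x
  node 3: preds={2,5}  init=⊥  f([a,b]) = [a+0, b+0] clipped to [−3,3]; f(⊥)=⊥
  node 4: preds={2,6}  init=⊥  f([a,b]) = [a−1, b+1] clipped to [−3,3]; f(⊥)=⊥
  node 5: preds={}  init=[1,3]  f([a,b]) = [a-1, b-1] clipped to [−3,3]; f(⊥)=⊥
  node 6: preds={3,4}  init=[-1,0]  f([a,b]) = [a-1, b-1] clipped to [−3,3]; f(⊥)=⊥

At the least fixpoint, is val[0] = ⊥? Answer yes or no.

no

Iteration log — 19 steps:
  step 1. node 0  ⊔preds=[-2,3]  new=[-3,3]  old=⊥  +wl: 
  step 2. node 1  ⊔preds=⊥  new=⊥  stable
  step 3. node 2  ⊔preds=[-1,0]  new=[-2,0]  old=[-2,-2]  +wl: 0
  step 4. node 3  ⊔preds=[-2,3]  new=[-2,3]  old=⊥  +wl: 1
  step 5. node 4  ⊔preds=[-2,0]  new=[-3,1]  old=⊥  +wl: 2
  step 6. node 5  ⊔preds=⊥  new=[1,3]  stable
  step 7. node 6  ⊔preds=[-3,3]  new=[-3,2]  old=[-1,0]  +wl: 4
  step 8. node 0  ⊔preds=[-2,3]  new=[-3,3]  stable
  step 9. node 1  ⊔preds=[-2,3]  new=[-2,3]  old=⊥  +wl: 0
  step 10. node 2  ⊔preds=[-3,2]  new=[-3,2]  old=[-2,0]  +wl: 3
  step 11. node 4  ⊔preds=[-3,2]  new=[-3,3]  old=[-3,1]  +wl: 2,6
  step 12. node 0  ⊔preds=[-3,3]  new=[-3,3]  stable
  step 13. node 3  ⊔preds=[-3,3]  new=[-3,3]  old=[-2,3]  +wl: 1
  step 14. node 2  ⊔preds=[-3,3]  new=[-3,3]  old=[-3,2]  +wl: 0,3,4
  step 15. node 6  ⊔preds=[-3,3]  new=[-3,2]  stable
  step 16. node 1  ⊔preds=[-3,3]  new=[-3,3]  old=[-2,3]  +wl: 
  step 17. node 0  ⊔preds=[-3,3]  new=[-3,3]  stable
  step 18. node 3  ⊔preds=[-3,3]  new=[-3,3]  stable
  step 19. node 4  ⊔preds=[-3,3]  new=[-3,3]  stable

Least fixpoint reached:
  node 0: [-3,3]
  node 1: [-3,3]
  node 2: [-3,3]
  node 3: [-3,3]
  node 4: [-3,3]
  node 5: [1,3]
  node 6: [-3,2]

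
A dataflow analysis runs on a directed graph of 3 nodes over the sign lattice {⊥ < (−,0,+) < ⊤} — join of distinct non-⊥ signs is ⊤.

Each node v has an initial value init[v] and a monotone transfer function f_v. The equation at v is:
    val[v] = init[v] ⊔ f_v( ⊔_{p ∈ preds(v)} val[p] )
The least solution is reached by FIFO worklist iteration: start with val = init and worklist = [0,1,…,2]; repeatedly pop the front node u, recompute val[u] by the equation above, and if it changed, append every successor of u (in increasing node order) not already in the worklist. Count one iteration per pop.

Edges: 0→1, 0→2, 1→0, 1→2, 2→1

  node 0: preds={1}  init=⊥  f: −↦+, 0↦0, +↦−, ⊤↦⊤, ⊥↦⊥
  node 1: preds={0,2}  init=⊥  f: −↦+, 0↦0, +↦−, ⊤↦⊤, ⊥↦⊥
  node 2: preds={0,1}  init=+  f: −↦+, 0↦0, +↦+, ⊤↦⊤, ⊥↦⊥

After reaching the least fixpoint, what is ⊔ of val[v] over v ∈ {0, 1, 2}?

⊤

Trace (10 dequeues):
  [1] u=0 | in ⊥ | out ⊥ | ==
  [2] u=1 | in + | out − | prev ⊥ | push {0}
  [3] u=2 | in − | out + | ==
  [4] u=0 | in − | out + | prev ⊥ | push {1,2}
  [5] u=1 | in + | out − | ==
  [6] u=2 | in ⊤ | out ⊤ | prev + | push {1}
  [7] u=1 | in ⊤ | out ⊤ | prev − | push {0,2}
  [8] u=0 | in ⊤ | out ⊤ | prev + | push {1}
  [9] u=2 | in ⊤ | out ⊤ | ==
  [10] u=1 | in ⊤ | out ⊤ | ==

Converged values:
  [0] ⊤
  [1] ⊤
  [2] ⊤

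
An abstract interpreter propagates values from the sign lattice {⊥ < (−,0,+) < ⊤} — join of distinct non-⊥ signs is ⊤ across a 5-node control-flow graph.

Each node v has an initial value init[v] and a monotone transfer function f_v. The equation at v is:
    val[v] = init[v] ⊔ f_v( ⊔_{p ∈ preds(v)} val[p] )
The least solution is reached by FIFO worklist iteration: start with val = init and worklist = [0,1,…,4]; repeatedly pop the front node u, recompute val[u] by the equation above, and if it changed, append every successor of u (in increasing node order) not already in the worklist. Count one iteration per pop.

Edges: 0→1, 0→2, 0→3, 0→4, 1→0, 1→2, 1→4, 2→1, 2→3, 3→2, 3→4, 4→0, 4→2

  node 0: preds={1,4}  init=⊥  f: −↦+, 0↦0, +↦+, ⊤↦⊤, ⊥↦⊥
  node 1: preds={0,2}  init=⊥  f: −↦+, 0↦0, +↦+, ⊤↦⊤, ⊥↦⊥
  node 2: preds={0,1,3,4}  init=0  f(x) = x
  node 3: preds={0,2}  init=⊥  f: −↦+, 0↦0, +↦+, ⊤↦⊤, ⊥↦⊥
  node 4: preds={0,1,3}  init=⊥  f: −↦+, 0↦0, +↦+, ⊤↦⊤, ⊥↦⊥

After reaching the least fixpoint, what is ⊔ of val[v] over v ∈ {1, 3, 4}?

0

Iteration log — 10 steps:
  step 1. node 0  ⊔preds=⊥  new=⊥  stable
  step 2. node 1  ⊔preds=0  new=0  old=⊥  +wl: 0
  step 3. node 2  ⊔preds=0  new=0  stable
  step 4. node 3  ⊔preds=0  new=0  old=⊥  +wl: 2
  step 5. node 4  ⊔preds=0  new=0  old=⊥  +wl: 
  step 6. node 0  ⊔preds=0  new=0  old=⊥  +wl: 1,3,4
  step 7. node 2  ⊔preds=0  new=0  stable
  step 8. node 1  ⊔preds=0  new=0  stable
  step 9. node 3  ⊔preds=0  new=0  stable
  step 10. node 4  ⊔preds=0  new=0  stable

Least fixpoint reached:
  node 0: 0
  node 1: 0
  node 2: 0
  node 3: 0
  node 4: 0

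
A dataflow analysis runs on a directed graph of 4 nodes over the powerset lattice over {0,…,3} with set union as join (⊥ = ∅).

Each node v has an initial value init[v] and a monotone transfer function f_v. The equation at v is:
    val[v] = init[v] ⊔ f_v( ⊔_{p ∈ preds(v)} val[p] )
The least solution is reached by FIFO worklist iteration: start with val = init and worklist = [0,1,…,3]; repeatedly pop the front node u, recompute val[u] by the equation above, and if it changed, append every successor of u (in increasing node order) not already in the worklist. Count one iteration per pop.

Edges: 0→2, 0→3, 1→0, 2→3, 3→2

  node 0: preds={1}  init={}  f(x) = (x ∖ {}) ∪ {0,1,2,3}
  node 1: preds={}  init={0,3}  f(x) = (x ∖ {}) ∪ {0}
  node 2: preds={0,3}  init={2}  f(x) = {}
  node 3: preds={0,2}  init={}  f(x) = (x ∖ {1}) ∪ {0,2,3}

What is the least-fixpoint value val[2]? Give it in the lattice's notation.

{2}

Iteration log — 5 steps:
  step 1. node 0  ⊔preds={0,3}  new={0,1,2,3}  old={}  +wl: 
  step 2. node 1  ⊔preds={}  new={0,3}  stable
  step 3. node 2  ⊔preds={0,1,2,3}  new={2}  stable
  step 4. node 3  ⊔preds={0,1,2,3}  new={0,2,3}  old={}  +wl: 2
  step 5. node 2  ⊔preds={0,1,2,3}  new={2}  stable

Least fixpoint reached:
  node 0: {0,1,2,3}
  node 1: {0,3}
  node 2: {2}
  node 3: {0,2,3}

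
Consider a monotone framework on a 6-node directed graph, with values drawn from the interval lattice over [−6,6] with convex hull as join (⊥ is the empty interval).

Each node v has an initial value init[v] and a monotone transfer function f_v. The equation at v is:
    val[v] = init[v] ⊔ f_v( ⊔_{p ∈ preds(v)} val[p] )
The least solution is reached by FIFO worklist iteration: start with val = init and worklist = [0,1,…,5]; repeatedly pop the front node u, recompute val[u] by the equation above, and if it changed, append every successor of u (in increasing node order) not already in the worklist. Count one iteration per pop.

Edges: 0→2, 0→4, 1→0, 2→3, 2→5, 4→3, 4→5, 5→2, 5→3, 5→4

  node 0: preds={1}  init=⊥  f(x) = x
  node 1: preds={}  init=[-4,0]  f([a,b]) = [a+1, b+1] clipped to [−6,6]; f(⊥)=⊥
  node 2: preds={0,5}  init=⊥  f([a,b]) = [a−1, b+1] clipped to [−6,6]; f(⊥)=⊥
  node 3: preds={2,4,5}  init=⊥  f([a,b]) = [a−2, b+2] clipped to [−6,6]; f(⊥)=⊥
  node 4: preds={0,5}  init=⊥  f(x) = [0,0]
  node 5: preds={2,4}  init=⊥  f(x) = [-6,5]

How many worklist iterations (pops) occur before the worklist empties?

Trace (11 dequeues):
  [1] u=0 | in [-4,0] | out [-4,0] | prev ⊥ | push {}
  [2] u=1 | in ⊥ | out [-4,0] | ==
  [3] u=2 | in [-4,0] | out [-5,1] | prev ⊥ | push {}
  [4] u=3 | in [-5,1] | out [-6,3] | prev ⊥ | push {}
  [5] u=4 | in [-4,0] | out [0,0] | prev ⊥ | push {3}
  [6] u=5 | in [-5,1] | out [-6,5] | prev ⊥ | push {2,4}
  [7] u=3 | in [-6,5] | out [-6,6] | prev [-6,3] | push {}
  [8] u=2 | in [-6,5] | out [-6,6] | prev [-5,1] | push {3,5}
  [9] u=4 | in [-6,5] | out [0,0] | ==
  [10] u=3 | in [-6,6] | out [-6,6] | ==
  [11] u=5 | in [-6,6] | out [-6,5] | ==

Converged values:
  [0] [-4,0]
  [1] [-4,0]
  [2] [-6,6]
  [3] [-6,6]
  [4] [0,0]
  [5] [-6,5]

11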